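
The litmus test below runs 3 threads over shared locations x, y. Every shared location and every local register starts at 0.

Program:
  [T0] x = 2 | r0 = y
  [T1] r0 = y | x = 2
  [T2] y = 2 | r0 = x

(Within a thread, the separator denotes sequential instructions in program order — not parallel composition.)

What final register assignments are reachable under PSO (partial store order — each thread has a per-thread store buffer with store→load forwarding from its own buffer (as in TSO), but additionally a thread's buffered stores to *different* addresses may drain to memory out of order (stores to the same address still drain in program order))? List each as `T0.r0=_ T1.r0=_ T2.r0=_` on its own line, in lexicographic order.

T0.r0=0 T1.r0=0 T2.r0=0
T0.r0=0 T1.r0=0 T2.r0=2
T0.r0=0 T1.r0=2 T2.r0=0
T0.r0=0 T1.r0=2 T2.r0=2
T0.r0=2 T1.r0=0 T2.r0=0
T0.r0=2 T1.r0=0 T2.r0=2
T0.r0=2 T1.r0=2 T2.r0=0
T0.r0=2 T1.r0=2 T2.r0=2

outcome vector order: (T0.r0,T1.r0,T2.r0)
|PSO outcomes| = 8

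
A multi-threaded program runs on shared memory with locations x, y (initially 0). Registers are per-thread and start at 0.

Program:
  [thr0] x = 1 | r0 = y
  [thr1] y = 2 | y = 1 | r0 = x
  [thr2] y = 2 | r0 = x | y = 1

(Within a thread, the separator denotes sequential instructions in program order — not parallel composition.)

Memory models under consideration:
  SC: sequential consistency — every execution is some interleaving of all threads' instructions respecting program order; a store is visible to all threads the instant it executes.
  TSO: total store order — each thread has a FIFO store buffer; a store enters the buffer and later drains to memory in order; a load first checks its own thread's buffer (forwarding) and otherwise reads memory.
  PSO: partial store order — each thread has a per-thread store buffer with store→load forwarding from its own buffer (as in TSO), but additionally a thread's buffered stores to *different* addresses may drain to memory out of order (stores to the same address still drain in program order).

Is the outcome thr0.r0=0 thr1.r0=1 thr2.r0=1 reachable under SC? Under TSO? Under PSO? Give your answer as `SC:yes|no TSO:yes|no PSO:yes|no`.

outcome vector order: (thr0.r0,thr1.r0,thr2.r0)
[SC] allowed = {<0 1 1>; <1 0 0>; <1 0 1>; <1 1 0>; <1 1 1>; <2 0 0>; <2 0 1>; <2 1 0>; <2 1 1>}
[TSO] allowed = {<0 0 0>; <0 0 1>; <0 1 0>; <0 1 1>; <1 0 0>; <1 0 1>; <1 1 0>; <1 1 1>; <2 0 0>; <2 0 1>; <2 1 0>; <2 1 1>}
[PSO] allowed = {<0 0 0>; <0 0 1>; <0 1 0>; <0 1 1>; <1 0 0>; <1 0 1>; <1 1 0>; <1 1 1>; <2 0 0>; <2 0 1>; <2 1 0>; <2 1 1>}
target <0 1 1> ∈ {SC,TSO,PSO}

SC:yes TSO:yes PSO:yes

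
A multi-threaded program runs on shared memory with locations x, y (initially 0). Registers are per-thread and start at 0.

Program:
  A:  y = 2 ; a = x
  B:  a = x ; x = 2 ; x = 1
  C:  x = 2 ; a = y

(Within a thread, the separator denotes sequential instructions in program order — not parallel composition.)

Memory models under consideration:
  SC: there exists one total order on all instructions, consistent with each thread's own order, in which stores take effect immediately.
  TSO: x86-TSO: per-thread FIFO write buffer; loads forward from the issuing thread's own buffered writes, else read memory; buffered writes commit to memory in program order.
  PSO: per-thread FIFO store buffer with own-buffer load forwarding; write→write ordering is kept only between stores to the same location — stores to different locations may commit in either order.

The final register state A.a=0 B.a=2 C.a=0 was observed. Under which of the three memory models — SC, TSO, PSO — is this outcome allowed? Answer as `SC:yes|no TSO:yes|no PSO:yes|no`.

SC:no TSO:yes PSO:yes

outcome vector order: (A.a,B.a,C.a)
under SC → 0/0/2, 0/2/2, 1/0/0, 1/0/2, 1/2/0, 1/2/2, 2/0/0, 2/0/2, 2/2/0, 2/2/2
under TSO → 0/0/0, 0/0/2, 0/2/0, 0/2/2, 1/0/0, 1/0/2, 1/2/0, 1/2/2, 2/0/0, 2/0/2, 2/2/0, 2/2/2
under PSO → 0/0/0, 0/0/2, 0/2/0, 0/2/2, 1/0/0, 1/0/2, 1/2/0, 1/2/2, 2/0/0, 2/0/2, 2/2/0, 2/2/2
target 0/2/0 ∈ {TSO,PSO}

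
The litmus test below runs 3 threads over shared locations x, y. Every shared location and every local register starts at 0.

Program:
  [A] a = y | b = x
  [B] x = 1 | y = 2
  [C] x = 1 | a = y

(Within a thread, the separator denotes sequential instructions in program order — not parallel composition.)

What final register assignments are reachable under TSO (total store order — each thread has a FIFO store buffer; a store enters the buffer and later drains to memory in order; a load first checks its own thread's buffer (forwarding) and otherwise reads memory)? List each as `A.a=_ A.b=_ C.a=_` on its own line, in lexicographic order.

outcome vector order: (A.a,A.b,C.a)
|TSO outcomes| = 6

A.a=0 A.b=0 C.a=0
A.a=0 A.b=0 C.a=2
A.a=0 A.b=1 C.a=0
A.a=0 A.b=1 C.a=2
A.a=2 A.b=1 C.a=0
A.a=2 A.b=1 C.a=2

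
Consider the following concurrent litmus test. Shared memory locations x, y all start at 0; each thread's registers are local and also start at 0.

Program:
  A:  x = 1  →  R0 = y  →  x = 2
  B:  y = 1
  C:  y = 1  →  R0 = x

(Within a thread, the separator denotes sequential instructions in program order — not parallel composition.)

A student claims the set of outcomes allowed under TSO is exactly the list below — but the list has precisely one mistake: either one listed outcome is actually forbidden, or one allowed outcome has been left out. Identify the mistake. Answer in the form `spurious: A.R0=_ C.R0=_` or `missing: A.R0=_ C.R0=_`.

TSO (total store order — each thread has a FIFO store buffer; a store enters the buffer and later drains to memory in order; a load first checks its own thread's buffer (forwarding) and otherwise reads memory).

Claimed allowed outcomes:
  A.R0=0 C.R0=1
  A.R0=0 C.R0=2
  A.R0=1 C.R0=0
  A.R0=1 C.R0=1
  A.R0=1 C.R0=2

outcome vector order: (A.R0,C.R0)
under TSO → <0 0>, <0 1>, <0 2>, <1 0>, <1 1>, <1 2>
TSO∖claimed = {<0 0>}

missing: A.R0=0 C.R0=0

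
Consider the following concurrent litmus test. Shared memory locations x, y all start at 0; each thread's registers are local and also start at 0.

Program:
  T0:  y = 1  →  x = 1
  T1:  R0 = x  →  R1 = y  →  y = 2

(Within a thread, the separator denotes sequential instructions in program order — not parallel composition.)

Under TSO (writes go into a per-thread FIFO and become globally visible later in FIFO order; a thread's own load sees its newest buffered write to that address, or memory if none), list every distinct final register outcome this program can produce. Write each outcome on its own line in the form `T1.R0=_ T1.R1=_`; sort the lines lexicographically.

outcome vector order: (T1.R0,T1.R1)
|TSO outcomes| = 3

T1.R0=0 T1.R1=0
T1.R0=0 T1.R1=1
T1.R0=1 T1.R1=1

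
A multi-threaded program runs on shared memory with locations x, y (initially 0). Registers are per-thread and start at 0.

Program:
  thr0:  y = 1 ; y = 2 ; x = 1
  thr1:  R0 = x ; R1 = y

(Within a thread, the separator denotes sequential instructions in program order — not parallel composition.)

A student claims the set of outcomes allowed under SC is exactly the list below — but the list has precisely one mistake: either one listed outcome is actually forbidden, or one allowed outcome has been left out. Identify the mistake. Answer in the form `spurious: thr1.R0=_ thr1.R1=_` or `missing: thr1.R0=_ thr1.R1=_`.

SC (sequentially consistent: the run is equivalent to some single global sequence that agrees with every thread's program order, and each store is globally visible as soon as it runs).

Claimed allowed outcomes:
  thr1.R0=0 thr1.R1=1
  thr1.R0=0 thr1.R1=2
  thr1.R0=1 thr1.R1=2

outcome vector order: (thr1.R0,thr1.R1)
SC: 4 outcomes — {<0 0>; <0 1>; <0 2>; <1 2>}
SC∖claimed = {<0 0>}

missing: thr1.R0=0 thr1.R1=0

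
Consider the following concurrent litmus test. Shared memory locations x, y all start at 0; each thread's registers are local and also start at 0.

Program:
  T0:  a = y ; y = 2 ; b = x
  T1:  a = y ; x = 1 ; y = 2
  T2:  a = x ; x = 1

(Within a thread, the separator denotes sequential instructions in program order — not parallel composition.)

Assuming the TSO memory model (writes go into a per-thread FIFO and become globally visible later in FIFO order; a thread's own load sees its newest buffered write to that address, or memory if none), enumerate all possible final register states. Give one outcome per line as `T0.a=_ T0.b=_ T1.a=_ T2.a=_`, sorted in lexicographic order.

T0.a=0 T0.b=0 T1.a=0 T2.a=0
T0.a=0 T0.b=0 T1.a=0 T2.a=1
T0.a=0 T0.b=0 T1.a=2 T2.a=0
T0.a=0 T0.b=0 T1.a=2 T2.a=1
T0.a=0 T0.b=1 T1.a=0 T2.a=0
T0.a=0 T0.b=1 T1.a=0 T2.a=1
T0.a=0 T0.b=1 T1.a=2 T2.a=0
T0.a=0 T0.b=1 T1.a=2 T2.a=1
T0.a=2 T0.b=1 T1.a=0 T2.a=0
T0.a=2 T0.b=1 T1.a=0 T2.a=1

outcome vector order: (T0.a,T0.b,T1.a,T2.a)
|TSO outcomes| = 10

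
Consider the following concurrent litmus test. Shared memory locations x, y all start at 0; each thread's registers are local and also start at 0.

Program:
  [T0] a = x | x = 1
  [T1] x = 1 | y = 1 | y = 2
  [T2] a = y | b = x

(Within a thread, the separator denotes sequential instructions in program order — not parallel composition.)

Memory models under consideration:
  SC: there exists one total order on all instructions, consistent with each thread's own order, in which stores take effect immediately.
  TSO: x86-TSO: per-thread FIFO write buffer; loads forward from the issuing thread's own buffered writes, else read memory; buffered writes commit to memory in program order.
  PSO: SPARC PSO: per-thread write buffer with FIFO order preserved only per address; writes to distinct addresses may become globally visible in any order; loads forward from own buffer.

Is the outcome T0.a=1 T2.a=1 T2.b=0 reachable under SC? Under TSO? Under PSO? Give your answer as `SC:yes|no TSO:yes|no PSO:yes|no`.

SC:no TSO:no PSO:yes

outcome vector order: (T0.a,T2.a,T2.b)
SC (8): <0 0 0>, <0 0 1>, <0 1 1>, <0 2 1>, <1 0 0>, <1 0 1>, <1 1 1>, <1 2 1>
TSO (8): <0 0 0>, <0 0 1>, <0 1 1>, <0 2 1>, <1 0 0>, <1 0 1>, <1 1 1>, <1 2 1>
PSO (12): <0 0 0>, <0 0 1>, <0 1 0>, <0 1 1>, <0 2 0>, <0 2 1>, <1 0 0>, <1 0 1>, <1 1 0>, <1 1 1>, <1 2 0>, <1 2 1>
target <1 1 0> ∈ {PSO}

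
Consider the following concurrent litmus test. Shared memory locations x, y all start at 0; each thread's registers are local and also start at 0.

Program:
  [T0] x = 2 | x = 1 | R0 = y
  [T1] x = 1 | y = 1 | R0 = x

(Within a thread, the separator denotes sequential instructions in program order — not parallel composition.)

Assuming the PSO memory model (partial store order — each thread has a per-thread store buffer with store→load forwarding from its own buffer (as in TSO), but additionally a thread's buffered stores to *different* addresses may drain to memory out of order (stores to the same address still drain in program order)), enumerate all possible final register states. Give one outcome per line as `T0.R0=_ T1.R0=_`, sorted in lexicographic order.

outcome vector order: (T0.R0,T1.R0)
|PSO outcomes| = 4

T0.R0=0 T1.R0=1
T0.R0=0 T1.R0=2
T0.R0=1 T1.R0=1
T0.R0=1 T1.R0=2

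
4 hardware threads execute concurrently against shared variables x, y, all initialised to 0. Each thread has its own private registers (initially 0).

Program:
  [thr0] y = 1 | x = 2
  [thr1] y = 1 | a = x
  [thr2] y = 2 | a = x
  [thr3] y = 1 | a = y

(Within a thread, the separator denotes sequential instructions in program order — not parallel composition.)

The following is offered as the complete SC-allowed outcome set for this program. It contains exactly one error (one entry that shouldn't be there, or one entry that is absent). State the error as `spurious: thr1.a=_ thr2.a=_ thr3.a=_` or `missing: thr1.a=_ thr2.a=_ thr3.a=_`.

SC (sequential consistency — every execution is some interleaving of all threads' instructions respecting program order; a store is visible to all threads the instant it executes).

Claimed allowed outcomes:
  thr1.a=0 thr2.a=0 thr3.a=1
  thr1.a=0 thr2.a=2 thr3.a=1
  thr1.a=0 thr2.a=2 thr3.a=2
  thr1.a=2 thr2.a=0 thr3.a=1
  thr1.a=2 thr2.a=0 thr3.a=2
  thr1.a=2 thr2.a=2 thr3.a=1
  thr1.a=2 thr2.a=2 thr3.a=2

missing: thr1.a=0 thr2.a=0 thr3.a=2

outcome vector order: (thr1.a,thr2.a,thr3.a)
[SC] allowed = {(0,0,1); (0,0,2); (0,2,1); (0,2,2); (2,0,1); (2,0,2); (2,2,1); (2,2,2)}
SC∖claimed = {(0,0,2)}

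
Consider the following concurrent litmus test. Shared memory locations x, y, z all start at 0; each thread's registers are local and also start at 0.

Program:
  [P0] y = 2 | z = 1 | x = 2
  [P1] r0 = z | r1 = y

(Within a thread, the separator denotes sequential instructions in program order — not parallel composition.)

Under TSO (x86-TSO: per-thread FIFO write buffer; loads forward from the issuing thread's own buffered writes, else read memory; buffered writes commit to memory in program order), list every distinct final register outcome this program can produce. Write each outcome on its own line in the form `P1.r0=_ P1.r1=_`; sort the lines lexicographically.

P1.r0=0 P1.r1=0
P1.r0=0 P1.r1=2
P1.r0=1 P1.r1=2

outcome vector order: (P1.r0,P1.r1)
|TSO outcomes| = 3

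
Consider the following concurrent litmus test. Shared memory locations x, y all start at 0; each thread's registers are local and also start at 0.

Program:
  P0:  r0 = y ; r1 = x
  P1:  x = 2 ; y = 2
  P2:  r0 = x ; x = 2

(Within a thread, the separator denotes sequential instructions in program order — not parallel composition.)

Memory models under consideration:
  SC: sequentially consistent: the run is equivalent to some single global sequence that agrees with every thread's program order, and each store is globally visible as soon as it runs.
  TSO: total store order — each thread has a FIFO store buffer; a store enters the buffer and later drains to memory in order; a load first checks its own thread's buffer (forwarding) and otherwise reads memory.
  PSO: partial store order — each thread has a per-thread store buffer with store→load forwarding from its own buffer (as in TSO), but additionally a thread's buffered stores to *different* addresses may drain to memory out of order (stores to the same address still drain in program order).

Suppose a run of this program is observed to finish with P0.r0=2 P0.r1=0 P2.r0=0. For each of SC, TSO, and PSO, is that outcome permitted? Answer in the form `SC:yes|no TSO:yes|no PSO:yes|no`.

SC:no TSO:no PSO:yes

outcome vector order: (P0.r0,P0.r1,P2.r0)
SC: 6 outcomes — {000, 002, 020, 022, 220, 222}
TSO: 6 outcomes — {000, 002, 020, 022, 220, 222}
PSO: 8 outcomes — {000, 002, 020, 022, 200, 202, 220, 222}
target 200 ∈ {PSO}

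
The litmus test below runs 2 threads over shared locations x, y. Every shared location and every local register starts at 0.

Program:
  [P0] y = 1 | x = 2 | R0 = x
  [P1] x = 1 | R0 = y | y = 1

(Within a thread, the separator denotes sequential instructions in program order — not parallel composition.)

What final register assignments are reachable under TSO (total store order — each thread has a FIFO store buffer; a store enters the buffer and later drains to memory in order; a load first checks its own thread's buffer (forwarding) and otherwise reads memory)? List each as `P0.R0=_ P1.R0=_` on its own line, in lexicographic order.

P0.R0=1 P1.R0=0
P0.R0=1 P1.R0=1
P0.R0=2 P1.R0=0
P0.R0=2 P1.R0=1

outcome vector order: (P0.R0,P1.R0)
|TSO outcomes| = 4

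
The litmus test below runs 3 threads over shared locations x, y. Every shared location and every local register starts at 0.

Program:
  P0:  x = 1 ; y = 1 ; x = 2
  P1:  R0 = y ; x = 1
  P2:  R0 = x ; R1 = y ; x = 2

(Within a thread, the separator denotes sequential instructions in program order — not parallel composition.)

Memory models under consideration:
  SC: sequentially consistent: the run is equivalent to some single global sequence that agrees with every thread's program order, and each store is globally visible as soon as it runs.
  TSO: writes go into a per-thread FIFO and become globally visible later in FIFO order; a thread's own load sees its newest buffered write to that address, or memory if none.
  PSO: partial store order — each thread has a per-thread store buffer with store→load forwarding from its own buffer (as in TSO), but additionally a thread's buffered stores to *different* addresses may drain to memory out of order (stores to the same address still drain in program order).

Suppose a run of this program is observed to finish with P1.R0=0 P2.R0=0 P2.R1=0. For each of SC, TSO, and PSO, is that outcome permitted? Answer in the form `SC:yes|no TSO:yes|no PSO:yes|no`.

SC:yes TSO:yes PSO:yes

outcome vector order: (P1.R0,P2.R0,P2.R1)
SC (10): 0/0/0; 0/0/1; 0/1/0; 0/1/1; 0/2/1; 1/0/0; 1/0/1; 1/1/0; 1/1/1; 1/2/1
TSO (10): 0/0/0; 0/0/1; 0/1/0; 0/1/1; 0/2/1; 1/0/0; 1/0/1; 1/1/0; 1/1/1; 1/2/1
PSO (12): 0/0/0; 0/0/1; 0/1/0; 0/1/1; 0/2/0; 0/2/1; 1/0/0; 1/0/1; 1/1/0; 1/1/1; 1/2/0; 1/2/1
target 0/0/0 ∈ {SC,TSO,PSO}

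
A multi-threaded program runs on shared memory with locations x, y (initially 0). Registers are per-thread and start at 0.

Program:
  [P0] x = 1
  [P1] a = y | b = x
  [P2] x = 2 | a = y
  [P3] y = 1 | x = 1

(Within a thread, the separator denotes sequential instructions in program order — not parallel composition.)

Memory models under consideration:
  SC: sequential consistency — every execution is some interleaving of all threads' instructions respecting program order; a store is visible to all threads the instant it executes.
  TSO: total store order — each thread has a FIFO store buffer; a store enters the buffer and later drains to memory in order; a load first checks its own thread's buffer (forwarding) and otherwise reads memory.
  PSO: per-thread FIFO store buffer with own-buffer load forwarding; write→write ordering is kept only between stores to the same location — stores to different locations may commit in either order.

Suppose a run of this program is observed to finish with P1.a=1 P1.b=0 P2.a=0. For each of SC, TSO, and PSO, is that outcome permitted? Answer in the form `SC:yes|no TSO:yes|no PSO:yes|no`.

SC:no TSO:yes PSO:yes

outcome vector order: (P1.a,P1.b,P2.a)
SC: 11 outcomes — {0/0/0, 0/0/1, 0/1/0, 0/1/1, 0/2/0, 0/2/1, 1/0/1, 1/1/0, 1/1/1, 1/2/0, 1/2/1}
TSO: 12 outcomes — {0/0/0, 0/0/1, 0/1/0, 0/1/1, 0/2/0, 0/2/1, 1/0/0, 1/0/1, 1/1/0, 1/1/1, 1/2/0, 1/2/1}
PSO: 12 outcomes — {0/0/0, 0/0/1, 0/1/0, 0/1/1, 0/2/0, 0/2/1, 1/0/0, 1/0/1, 1/1/0, 1/1/1, 1/2/0, 1/2/1}
target 1/0/0 ∈ {TSO,PSO}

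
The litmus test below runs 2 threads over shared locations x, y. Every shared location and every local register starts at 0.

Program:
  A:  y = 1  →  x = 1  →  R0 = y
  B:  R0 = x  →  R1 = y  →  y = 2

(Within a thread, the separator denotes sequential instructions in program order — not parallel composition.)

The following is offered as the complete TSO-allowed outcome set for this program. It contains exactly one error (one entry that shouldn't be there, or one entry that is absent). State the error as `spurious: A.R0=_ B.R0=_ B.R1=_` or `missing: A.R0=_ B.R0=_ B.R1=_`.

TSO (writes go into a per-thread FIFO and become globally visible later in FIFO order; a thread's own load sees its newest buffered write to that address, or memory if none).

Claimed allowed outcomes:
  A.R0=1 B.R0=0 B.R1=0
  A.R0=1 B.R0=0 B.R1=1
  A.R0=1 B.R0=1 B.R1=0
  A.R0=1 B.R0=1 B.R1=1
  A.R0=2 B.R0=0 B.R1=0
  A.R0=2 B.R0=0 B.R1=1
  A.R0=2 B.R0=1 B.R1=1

outcome vector order: (A.R0,B.R0,B.R1)
TSO (6): 100 101 111 200 201 211
claimed∖TSO = {110}

spurious: A.R0=1 B.R0=1 B.R1=0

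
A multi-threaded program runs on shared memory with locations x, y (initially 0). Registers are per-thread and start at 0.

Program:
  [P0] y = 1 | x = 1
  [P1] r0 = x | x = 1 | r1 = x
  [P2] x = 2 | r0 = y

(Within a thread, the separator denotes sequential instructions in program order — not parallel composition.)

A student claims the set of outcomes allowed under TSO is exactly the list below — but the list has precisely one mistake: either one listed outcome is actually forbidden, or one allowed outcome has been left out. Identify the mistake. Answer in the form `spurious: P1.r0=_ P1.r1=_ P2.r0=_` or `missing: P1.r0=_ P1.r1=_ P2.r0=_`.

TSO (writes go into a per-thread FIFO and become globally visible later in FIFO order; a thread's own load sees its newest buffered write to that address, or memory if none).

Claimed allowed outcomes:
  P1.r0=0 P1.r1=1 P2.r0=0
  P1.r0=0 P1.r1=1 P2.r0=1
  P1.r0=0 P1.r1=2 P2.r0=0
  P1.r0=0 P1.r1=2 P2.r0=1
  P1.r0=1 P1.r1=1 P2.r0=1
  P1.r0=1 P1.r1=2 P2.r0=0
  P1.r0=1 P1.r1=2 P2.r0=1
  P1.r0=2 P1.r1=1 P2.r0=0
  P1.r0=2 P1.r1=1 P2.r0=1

missing: P1.r0=1 P1.r1=1 P2.r0=0

outcome vector order: (P1.r0,P1.r1,P2.r0)
TSO (10): (0,1,0), (0,1,1), (0,2,0), (0,2,1), (1,1,0), (1,1,1), (1,2,0), (1,2,1), (2,1,0), (2,1,1)
TSO∖claimed = {(1,1,0)}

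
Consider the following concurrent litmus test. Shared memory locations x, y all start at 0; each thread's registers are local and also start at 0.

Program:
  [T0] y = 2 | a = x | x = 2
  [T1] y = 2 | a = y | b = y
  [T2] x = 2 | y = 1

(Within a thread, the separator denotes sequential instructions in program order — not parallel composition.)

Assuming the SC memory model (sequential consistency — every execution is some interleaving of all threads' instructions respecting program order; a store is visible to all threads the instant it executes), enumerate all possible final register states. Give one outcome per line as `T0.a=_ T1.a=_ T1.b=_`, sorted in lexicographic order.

outcome vector order: (T0.a,T1.a,T1.b)
|SC outcomes| = 7

T0.a=0 T1.a=1 T1.b=1
T0.a=0 T1.a=2 T1.b=1
T0.a=0 T1.a=2 T1.b=2
T0.a=2 T1.a=1 T1.b=1
T0.a=2 T1.a=1 T1.b=2
T0.a=2 T1.a=2 T1.b=1
T0.a=2 T1.a=2 T1.b=2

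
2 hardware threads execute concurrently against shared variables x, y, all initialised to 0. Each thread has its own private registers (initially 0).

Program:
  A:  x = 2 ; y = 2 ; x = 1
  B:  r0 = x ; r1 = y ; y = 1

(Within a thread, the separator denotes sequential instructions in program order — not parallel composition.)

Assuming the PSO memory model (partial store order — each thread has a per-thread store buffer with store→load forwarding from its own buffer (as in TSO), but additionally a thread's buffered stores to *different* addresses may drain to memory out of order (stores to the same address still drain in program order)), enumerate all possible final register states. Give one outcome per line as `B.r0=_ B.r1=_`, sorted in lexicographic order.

B.r0=0 B.r1=0
B.r0=0 B.r1=2
B.r0=1 B.r1=0
B.r0=1 B.r1=2
B.r0=2 B.r1=0
B.r0=2 B.r1=2

outcome vector order: (B.r0,B.r1)
|PSO outcomes| = 6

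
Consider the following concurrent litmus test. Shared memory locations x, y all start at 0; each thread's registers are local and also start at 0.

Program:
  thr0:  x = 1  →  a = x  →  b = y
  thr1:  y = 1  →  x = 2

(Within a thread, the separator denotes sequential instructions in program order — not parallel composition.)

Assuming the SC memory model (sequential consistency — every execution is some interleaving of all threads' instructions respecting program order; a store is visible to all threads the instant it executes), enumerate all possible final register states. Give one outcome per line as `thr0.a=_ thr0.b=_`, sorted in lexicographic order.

outcome vector order: (thr0.a,thr0.b)
|SC outcomes| = 3

thr0.a=1 thr0.b=0
thr0.a=1 thr0.b=1
thr0.a=2 thr0.b=1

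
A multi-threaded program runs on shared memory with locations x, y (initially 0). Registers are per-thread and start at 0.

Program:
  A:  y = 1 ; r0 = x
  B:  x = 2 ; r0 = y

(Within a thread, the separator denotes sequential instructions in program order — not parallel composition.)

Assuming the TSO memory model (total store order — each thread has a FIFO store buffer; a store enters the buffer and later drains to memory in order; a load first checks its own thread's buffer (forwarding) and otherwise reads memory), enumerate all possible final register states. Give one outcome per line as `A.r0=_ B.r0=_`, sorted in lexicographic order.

A.r0=0 B.r0=0
A.r0=0 B.r0=1
A.r0=2 B.r0=0
A.r0=2 B.r0=1

outcome vector order: (A.r0,B.r0)
|TSO outcomes| = 4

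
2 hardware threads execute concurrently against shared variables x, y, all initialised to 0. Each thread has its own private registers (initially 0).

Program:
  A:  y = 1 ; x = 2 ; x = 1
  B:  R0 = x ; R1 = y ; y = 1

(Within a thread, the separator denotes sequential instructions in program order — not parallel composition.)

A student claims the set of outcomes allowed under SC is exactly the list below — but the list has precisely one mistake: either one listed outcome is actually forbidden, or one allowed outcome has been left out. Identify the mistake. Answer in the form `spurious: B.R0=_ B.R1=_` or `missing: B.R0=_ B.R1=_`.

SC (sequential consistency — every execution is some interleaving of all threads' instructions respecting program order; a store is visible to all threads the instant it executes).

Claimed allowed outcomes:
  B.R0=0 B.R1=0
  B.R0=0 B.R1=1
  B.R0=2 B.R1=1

missing: B.R0=1 B.R1=1

outcome vector order: (B.R0,B.R1)
under SC → (0,0); (0,1); (1,1); (2,1)
SC∖claimed = {(1,1)}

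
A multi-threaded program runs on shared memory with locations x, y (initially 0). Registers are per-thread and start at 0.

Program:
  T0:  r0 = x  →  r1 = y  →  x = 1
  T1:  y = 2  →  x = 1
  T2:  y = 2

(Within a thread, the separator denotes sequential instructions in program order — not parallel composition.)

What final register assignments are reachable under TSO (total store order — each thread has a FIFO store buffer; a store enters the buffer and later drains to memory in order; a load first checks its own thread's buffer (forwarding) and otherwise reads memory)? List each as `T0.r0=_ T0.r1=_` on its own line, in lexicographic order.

T0.r0=0 T0.r1=0
T0.r0=0 T0.r1=2
T0.r0=1 T0.r1=2

outcome vector order: (T0.r0,T0.r1)
|TSO outcomes| = 3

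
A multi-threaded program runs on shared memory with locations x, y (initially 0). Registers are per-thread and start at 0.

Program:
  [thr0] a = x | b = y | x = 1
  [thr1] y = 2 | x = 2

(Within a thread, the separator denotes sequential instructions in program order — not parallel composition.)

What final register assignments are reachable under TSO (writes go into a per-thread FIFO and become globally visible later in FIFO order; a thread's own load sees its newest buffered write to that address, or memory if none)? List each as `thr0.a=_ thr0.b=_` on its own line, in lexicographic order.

thr0.a=0 thr0.b=0
thr0.a=0 thr0.b=2
thr0.a=2 thr0.b=2

outcome vector order: (thr0.a,thr0.b)
|TSO outcomes| = 3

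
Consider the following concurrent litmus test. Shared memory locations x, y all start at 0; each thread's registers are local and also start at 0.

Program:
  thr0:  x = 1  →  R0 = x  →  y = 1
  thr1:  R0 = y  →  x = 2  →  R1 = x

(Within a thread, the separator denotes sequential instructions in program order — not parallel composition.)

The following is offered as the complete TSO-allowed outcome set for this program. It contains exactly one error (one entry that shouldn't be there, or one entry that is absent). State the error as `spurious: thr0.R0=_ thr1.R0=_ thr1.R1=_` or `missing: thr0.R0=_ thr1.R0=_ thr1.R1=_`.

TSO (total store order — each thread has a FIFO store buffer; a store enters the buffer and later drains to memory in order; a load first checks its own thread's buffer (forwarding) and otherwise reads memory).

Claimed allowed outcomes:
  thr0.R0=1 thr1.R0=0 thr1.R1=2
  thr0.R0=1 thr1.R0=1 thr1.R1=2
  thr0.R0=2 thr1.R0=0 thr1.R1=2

missing: thr0.R0=1 thr1.R0=0 thr1.R1=1

outcome vector order: (thr0.R0,thr1.R0,thr1.R1)
TSO: 4 outcomes — {<1 0 1>; <1 0 2>; <1 1 2>; <2 0 2>}
TSO∖claimed = {<1 0 1>}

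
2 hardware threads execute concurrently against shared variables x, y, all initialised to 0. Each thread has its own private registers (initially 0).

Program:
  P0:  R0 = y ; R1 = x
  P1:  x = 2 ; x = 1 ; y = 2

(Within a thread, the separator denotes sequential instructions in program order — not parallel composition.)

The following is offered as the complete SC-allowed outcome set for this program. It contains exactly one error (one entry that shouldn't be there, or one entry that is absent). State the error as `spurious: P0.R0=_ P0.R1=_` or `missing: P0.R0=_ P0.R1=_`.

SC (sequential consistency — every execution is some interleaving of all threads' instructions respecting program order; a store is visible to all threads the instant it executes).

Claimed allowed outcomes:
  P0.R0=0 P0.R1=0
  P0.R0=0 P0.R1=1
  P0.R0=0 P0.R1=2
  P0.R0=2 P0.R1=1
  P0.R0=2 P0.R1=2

spurious: P0.R0=2 P0.R1=2

outcome vector order: (P0.R0,P0.R1)
SC: 4 outcomes — {<0 0>; <0 1>; <0 2>; <2 1>}
claimed∖SC = {<2 2>}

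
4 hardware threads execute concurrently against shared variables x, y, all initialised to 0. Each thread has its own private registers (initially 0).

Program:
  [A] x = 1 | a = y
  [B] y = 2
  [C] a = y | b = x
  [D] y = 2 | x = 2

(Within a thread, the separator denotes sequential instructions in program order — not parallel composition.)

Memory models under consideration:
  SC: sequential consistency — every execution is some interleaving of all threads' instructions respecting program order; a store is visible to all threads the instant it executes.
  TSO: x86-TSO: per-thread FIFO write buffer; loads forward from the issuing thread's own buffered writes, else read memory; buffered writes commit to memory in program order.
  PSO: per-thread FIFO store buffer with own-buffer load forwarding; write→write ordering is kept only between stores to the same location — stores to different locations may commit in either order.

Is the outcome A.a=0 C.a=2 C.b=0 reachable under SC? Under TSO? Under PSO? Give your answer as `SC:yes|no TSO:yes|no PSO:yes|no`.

SC:no TSO:yes PSO:yes

outcome vector order: (A.a,C.a,C.b)
under SC → (0,0,0); (0,0,1); (0,0,2); (0,2,1); (0,2,2); (2,0,0); (2,0,1); (2,0,2); (2,2,0); (2,2,1); (2,2,2)
under TSO → (0,0,0); (0,0,1); (0,0,2); (0,2,0); (0,2,1); (0,2,2); (2,0,0); (2,0,1); (2,0,2); (2,2,0); (2,2,1); (2,2,2)
under PSO → (0,0,0); (0,0,1); (0,0,2); (0,2,0); (0,2,1); (0,2,2); (2,0,0); (2,0,1); (2,0,2); (2,2,0); (2,2,1); (2,2,2)
target (0,2,0) ∈ {TSO,PSO}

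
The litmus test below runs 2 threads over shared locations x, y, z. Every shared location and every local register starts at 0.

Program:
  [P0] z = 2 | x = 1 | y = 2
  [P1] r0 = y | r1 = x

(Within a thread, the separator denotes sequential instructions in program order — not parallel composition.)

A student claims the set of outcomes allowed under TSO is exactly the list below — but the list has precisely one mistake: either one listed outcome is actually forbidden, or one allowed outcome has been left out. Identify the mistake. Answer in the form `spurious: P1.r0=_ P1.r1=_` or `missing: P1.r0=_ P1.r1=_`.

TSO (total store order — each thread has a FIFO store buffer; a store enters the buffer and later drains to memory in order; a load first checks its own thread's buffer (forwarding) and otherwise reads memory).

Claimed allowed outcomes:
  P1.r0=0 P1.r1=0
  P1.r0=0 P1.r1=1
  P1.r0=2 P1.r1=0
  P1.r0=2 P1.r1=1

spurious: P1.r0=2 P1.r1=0

outcome vector order: (P1.r0,P1.r1)
TSO: 3 outcomes — {0/0; 0/1; 2/1}
claimed∖TSO = {2/0}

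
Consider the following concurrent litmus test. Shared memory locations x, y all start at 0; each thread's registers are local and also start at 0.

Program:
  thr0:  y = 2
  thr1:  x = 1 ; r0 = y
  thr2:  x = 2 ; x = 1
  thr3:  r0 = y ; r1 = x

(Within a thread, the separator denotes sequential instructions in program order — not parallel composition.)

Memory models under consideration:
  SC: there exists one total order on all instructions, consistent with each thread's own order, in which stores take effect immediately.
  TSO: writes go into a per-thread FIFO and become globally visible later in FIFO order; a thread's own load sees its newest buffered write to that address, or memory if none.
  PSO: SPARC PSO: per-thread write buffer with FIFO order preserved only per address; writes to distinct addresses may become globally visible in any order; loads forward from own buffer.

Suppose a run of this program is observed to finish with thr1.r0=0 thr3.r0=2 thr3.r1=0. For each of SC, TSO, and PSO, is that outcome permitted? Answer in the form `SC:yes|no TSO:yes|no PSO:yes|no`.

outcome vector order: (thr1.r0,thr3.r0,thr3.r1)
SC: 11 outcomes — {0/0/0, 0/0/1, 0/0/2, 0/2/1, 0/2/2, 2/0/0, 2/0/1, 2/0/2, 2/2/0, 2/2/1, 2/2/2}
TSO: 12 outcomes — {0/0/0, 0/0/1, 0/0/2, 0/2/0, 0/2/1, 0/2/2, 2/0/0, 2/0/1, 2/0/2, 2/2/0, 2/2/1, 2/2/2}
PSO: 12 outcomes — {0/0/0, 0/0/1, 0/0/2, 0/2/0, 0/2/1, 0/2/2, 2/0/0, 2/0/1, 2/0/2, 2/2/0, 2/2/1, 2/2/2}
target 0/2/0 ∈ {TSO,PSO}

SC:no TSO:yes PSO:yes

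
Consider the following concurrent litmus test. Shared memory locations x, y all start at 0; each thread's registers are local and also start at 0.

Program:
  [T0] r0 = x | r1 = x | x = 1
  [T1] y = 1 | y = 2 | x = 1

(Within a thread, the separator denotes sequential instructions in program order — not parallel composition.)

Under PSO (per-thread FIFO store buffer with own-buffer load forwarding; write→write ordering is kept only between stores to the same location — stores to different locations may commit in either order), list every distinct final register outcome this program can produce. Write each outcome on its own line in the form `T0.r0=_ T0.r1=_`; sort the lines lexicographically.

T0.r0=0 T0.r1=0
T0.r0=0 T0.r1=1
T0.r0=1 T0.r1=1

outcome vector order: (T0.r0,T0.r1)
|PSO outcomes| = 3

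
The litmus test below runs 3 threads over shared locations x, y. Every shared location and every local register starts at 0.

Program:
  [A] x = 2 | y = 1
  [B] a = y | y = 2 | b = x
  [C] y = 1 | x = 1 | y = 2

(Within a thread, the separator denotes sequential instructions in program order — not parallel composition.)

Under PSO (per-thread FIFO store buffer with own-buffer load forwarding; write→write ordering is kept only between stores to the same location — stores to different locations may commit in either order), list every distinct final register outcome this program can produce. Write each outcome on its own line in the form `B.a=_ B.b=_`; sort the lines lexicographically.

outcome vector order: (B.a,B.b)
|PSO outcomes| = 9

B.a=0 B.b=0
B.a=0 B.b=1
B.a=0 B.b=2
B.a=1 B.b=0
B.a=1 B.b=1
B.a=1 B.b=2
B.a=2 B.b=0
B.a=2 B.b=1
B.a=2 B.b=2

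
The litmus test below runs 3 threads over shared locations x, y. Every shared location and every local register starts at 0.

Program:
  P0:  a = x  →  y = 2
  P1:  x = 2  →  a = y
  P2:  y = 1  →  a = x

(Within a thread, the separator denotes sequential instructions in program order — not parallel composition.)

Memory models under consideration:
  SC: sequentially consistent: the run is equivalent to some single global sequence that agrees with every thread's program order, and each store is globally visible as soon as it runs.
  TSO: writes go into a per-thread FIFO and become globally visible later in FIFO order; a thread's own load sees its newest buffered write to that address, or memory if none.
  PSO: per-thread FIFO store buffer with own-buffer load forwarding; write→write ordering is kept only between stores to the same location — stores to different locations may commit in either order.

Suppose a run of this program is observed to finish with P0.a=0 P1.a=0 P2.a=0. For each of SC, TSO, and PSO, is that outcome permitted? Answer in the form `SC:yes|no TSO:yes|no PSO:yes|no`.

SC:no TSO:yes PSO:yes

outcome vector order: (P0.a,P1.a,P2.a)
SC: 10 outcomes — {<0 0 2>; <0 1 0>; <0 1 2>; <0 2 0>; <0 2 2>; <2 0 2>; <2 1 0>; <2 1 2>; <2 2 0>; <2 2 2>}
TSO: 12 outcomes — {<0 0 0>; <0 0 2>; <0 1 0>; <0 1 2>; <0 2 0>; <0 2 2>; <2 0 0>; <2 0 2>; <2 1 0>; <2 1 2>; <2 2 0>; <2 2 2>}
PSO: 12 outcomes — {<0 0 0>; <0 0 2>; <0 1 0>; <0 1 2>; <0 2 0>; <0 2 2>; <2 0 0>; <2 0 2>; <2 1 0>; <2 1 2>; <2 2 0>; <2 2 2>}
target <0 0 0> ∈ {TSO,PSO}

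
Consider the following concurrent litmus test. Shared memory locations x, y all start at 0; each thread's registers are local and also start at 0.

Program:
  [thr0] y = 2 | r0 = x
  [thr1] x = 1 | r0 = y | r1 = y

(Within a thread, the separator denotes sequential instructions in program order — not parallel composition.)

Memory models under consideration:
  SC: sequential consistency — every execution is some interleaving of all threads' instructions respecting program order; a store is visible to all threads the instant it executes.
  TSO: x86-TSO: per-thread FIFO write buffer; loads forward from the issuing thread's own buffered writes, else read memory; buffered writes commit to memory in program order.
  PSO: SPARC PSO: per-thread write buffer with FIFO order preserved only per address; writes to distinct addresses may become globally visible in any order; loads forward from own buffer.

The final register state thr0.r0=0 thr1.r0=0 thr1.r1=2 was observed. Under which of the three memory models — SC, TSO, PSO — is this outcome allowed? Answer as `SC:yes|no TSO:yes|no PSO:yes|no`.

outcome vector order: (thr0.r0,thr1.r0,thr1.r1)
under SC → 0/2/2; 1/0/0; 1/0/2; 1/2/2
under TSO → 0/0/0; 0/0/2; 0/2/2; 1/0/0; 1/0/2; 1/2/2
under PSO → 0/0/0; 0/0/2; 0/2/2; 1/0/0; 1/0/2; 1/2/2
target 0/0/2 ∈ {TSO,PSO}

SC:no TSO:yes PSO:yes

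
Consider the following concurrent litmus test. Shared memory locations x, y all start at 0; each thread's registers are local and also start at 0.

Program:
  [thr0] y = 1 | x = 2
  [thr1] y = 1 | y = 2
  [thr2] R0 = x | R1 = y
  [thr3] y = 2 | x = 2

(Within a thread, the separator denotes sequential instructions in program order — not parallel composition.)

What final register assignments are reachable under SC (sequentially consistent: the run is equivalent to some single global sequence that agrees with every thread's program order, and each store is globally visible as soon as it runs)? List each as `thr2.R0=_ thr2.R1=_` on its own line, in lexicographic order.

outcome vector order: (thr2.R0,thr2.R1)
|SC outcomes| = 5

thr2.R0=0 thr2.R1=0
thr2.R0=0 thr2.R1=1
thr2.R0=0 thr2.R1=2
thr2.R0=2 thr2.R1=1
thr2.R0=2 thr2.R1=2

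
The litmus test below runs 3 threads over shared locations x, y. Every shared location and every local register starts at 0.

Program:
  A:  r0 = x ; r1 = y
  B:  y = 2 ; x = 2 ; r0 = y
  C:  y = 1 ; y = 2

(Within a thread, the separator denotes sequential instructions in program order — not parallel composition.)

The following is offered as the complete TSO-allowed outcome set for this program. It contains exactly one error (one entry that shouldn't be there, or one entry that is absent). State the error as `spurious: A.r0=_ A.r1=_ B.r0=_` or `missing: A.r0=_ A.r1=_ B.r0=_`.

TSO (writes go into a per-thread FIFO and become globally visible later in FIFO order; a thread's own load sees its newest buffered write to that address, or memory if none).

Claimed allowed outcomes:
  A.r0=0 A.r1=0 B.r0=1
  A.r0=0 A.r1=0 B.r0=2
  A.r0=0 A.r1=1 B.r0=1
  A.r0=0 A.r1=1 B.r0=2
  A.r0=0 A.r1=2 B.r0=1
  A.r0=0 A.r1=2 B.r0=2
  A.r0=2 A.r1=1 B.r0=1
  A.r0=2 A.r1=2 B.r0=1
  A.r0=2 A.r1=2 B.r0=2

missing: A.r0=2 A.r1=1 B.r0=2

outcome vector order: (A.r0,A.r1,B.r0)
TSO (10): 001 002 011 012 021 022 211 212 221 222
TSO∖claimed = {212}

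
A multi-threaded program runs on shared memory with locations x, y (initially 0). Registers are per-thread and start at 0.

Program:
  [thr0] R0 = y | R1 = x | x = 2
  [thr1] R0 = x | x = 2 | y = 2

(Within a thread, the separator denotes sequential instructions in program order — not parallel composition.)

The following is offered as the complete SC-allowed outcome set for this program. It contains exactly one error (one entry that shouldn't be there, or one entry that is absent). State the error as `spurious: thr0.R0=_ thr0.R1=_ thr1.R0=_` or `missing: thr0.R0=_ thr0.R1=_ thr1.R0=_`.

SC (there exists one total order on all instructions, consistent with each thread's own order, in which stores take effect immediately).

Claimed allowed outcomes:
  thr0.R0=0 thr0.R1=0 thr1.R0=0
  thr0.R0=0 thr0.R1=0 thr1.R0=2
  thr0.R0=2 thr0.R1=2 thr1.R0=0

missing: thr0.R0=0 thr0.R1=2 thr1.R0=0

outcome vector order: (thr0.R0,thr0.R1,thr1.R0)
SC: 4 outcomes — {0/0/0, 0/0/2, 0/2/0, 2/2/0}
SC∖claimed = {0/2/0}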